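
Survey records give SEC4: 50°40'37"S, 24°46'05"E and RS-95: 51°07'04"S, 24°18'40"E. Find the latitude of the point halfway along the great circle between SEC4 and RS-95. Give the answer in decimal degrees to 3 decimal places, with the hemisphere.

50.898°S

SEC4: φ = -50.67694°, λ = +24.76806°
RS-95: φ = -51.11778°, λ = +24.31111°
Bx = cos φ₂ cos Δλ = 0.627702,  By = cos φ₂ sin Δλ = -0.005006
φₘ = atan2(sin φ₁ + sin φ₂, √((cos φ₁ + Bx)² + By²)) = -50.89758°
λₘ = λ₁ + atan2(By, cos φ₁ + Bx) = 24.54066°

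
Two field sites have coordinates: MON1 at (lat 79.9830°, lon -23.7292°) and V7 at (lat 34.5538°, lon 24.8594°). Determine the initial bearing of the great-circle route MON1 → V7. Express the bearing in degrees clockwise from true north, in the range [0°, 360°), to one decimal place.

Δλ = 48.5886°
y = sin Δλ · cos φ₂ = 0.617679
x = cos φ₁ sin φ₂ − sin φ₁ cos φ₂ cos Δλ = -0.437815
θ = atan2(y, x) = 125.3293° → 125.3293° (mod 360°)

125.3°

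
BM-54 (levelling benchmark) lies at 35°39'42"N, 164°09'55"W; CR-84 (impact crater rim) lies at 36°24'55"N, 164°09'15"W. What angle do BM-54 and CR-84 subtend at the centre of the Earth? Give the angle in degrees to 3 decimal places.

0.754°

BM-54: φ = +35.66167°, λ = -164.16528°
CR-84: φ = +36.41528°, λ = -164.15417°
Δφ = 0.7536°,  Δλ = 0.0111°
a = sin²(Δφ/2) + cos φ₁ cos φ₂ sin²(Δλ/2) = 0.000043
c = 2·arcsin(√a) = 0.013154 rad = 0.7537°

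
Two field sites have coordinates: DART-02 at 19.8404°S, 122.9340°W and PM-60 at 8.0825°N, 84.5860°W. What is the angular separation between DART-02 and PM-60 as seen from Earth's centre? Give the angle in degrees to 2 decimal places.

46.95°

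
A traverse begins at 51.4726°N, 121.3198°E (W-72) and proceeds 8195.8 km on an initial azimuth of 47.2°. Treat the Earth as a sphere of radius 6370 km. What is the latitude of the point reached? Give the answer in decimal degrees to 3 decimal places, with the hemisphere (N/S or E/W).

38.724°N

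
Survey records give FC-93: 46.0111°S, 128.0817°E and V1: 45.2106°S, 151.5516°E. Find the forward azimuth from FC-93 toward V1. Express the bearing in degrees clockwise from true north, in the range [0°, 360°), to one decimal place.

95.7°

Δλ = 23.4699°
y = sin Δλ · cos φ₂ = 0.280580
x = cos φ₁ sin φ₂ − sin φ₁ cos φ₂ cos Δλ = -0.027963
θ = atan2(y, x) = 95.6914° → 95.6914° (mod 360°)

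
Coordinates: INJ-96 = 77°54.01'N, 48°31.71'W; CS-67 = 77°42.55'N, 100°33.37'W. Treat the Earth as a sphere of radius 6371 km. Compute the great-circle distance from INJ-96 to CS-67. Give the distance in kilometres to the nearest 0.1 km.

INJ-96: φ = +77.90017°, λ = -48.52850°
CS-67: φ = +77.70917°, λ = -100.55617°
Δφ = -0.1910°,  Δλ = -52.0277°
a = sin²(Δφ/2) + cos φ₁ cos φ₂ sin²(Δλ/2) = 0.008586
c = 2·arcsin(√a) = 0.185590 rad = 10.6335°
d = R·c = 6371 × 0.185590 = 1182.4 km

1182.4 km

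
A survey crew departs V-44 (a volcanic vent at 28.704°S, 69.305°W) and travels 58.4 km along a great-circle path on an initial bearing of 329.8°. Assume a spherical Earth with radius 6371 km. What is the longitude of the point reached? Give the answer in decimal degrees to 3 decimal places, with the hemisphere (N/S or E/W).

69.605°W

δ = d/R = 58.4/6371 = 0.009167 rad
φ₂ = arcsin(sin φ₁ cos δ + cos φ₁ sin δ cos θ)
   = arcsin(-0.48028·0.99996 + 0.87711·0.00917·0.86427) = -28.24975°
λ₂ = λ₁ + atan2(sin θ sin δ cos φ₁, cos δ − sin φ₁ sin φ₂) = -69.60491°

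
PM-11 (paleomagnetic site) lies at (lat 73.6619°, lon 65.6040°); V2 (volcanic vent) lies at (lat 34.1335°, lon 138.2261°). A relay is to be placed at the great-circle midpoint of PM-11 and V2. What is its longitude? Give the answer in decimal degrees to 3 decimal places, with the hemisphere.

121.819°E

Bx = cos φ₂ cos Δλ = 0.247221,  By = cos φ₂ sin Δλ = 0.789951
φₘ = atan2(sin φ₁ + sin φ₂, √((cos φ₁ + Bx)² + By²)) = 57.99488°
λₘ = λ₁ + atan2(By, cos φ₁ + Bx) = 121.81904°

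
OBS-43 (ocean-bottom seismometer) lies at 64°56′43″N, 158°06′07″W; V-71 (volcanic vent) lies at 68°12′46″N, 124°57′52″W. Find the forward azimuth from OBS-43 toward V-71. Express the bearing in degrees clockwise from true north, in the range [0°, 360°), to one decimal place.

OBS-43: φ = +64.94528°, λ = -158.10194°
V-71: φ = +68.21278°, λ = -124.96444°
Δλ = 33.1375°
y = sin Δλ · cos φ₂ = 0.202895
x = cos φ₁ sin φ₂ − sin φ₁ cos φ₂ cos Δλ = 0.111683
θ = atan2(y, x) = 61.1696° → 61.1696° (mod 360°)

61.2°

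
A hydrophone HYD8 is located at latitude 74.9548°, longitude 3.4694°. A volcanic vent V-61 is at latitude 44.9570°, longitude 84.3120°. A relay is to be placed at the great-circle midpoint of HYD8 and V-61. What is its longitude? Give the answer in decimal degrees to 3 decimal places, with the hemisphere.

Bx = cos φ₂ cos Δλ = 0.112618,  By = cos φ₂ sin Δλ = 0.698618
φₘ = atan2(sin φ₁ + sin φ₂, √((cos φ₁ + Bx)² + By²)) = 64.66950°
λₘ = λ₁ + atan2(By, cos φ₁ + Bx) = 65.42227°

65.422°E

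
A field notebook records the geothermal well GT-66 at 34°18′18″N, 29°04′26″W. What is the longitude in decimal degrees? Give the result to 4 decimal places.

29° + 4′/60 + 26″/3600 = 29 + 0.06667 + 0.00722 = 29.0739°

29.0739°W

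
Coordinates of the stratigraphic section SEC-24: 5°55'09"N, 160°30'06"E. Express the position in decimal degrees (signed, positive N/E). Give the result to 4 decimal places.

+5.9192°, +160.5017°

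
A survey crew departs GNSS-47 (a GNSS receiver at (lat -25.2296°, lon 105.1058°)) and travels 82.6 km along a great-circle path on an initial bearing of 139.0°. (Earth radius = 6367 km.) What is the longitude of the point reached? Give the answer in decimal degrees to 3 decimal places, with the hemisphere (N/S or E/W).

δ = d/R = 82.6/6367 = 0.012973 rad
φ₂ = arcsin(sin φ₁ cos δ + cos φ₁ sin δ cos θ)
   = arcsin(-0.42625·0.99992 + 0.90461·0.01297·-0.75471) = -25.78959°
λ₂ = λ₁ + atan2(sin θ sin δ cos φ₁, cos δ − sin φ₁ sin φ₂) = 105.64739°

105.647°E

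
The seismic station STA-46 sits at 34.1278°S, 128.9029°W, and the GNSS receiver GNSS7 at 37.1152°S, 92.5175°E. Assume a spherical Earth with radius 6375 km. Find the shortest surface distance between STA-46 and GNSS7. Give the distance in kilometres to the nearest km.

11015 km

Δφ = -2.9874°,  Δλ = -138.5796°
a = sin²(Δφ/2) + cos φ₁ cos φ₂ sin²(Δλ/2) = 0.578224
c = 2·arcsin(√a) = 1.727890 rad = 99.0008°
d = R·c = 6375 × 1.727890 = 11015.3 km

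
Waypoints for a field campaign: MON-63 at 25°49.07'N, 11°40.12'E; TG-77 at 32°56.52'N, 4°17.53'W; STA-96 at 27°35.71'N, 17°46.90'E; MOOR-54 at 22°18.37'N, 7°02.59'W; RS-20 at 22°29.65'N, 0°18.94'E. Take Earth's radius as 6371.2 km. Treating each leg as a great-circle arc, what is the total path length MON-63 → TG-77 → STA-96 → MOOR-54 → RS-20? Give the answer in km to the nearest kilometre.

MON-63: φ = +25.81783°, λ = +11.66867°
TG-77: φ = +32.94200°, λ = -4.29217°
STA-96: φ = +27.59517°, λ = +17.78167°
MOOR-54: φ = +22.30617°, λ = -7.04317°
RS-20: φ = +22.49417°, λ = +0.31567°
MON-63→TG-77: c = 0.272292 rad, d = 1734.83 km
TG-77→STA-96: c = 0.344833 rad, d = 2197.00 km
STA-96→MOOR-54: c = 0.402772 rad, d = 2566.14 km
MOOR-54→RS-20: c = 0.118778 rad, d = 756.76 km
Total = 1734.83 + 2197.00 + 2566.14 + 756.76 = 7254.73 km

7255 km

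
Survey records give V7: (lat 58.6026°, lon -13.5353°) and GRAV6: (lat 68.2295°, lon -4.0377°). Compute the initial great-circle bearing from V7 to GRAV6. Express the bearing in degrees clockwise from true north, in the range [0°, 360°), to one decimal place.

Δλ = 9.4976°
y = sin Δλ · cos φ₂ = 0.061199
x = cos φ₁ sin φ₂ − sin φ₁ cos φ₂ cos Δλ = 0.171571
θ = atan2(y, x) = 19.6312° → 19.6312° (mod 360°)

19.6°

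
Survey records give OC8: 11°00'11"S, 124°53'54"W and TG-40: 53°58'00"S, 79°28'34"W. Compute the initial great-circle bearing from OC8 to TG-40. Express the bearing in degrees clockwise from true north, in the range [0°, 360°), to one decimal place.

OC8: φ = -11.00306°, λ = -124.89833°
TG-40: φ = -53.96667°, λ = -79.47611°
Δλ = 45.4222°
y = sin Δλ · cos φ₂ = 0.419014
x = cos φ₁ sin φ₂ − sin φ₁ cos φ₂ cos Δλ = -0.715006
θ = atan2(y, x) = 149.6285° → 149.6285° (mod 360°)

149.6°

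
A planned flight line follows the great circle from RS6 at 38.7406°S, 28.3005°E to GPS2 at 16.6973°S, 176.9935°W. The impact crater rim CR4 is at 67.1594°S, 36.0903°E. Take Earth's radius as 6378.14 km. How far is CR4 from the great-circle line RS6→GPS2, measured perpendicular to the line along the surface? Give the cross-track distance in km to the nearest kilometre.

δ₁₃ = central angle RS6→CR4 = 0.501841 rad  (haversine)
θ₁₃ = bearing RS6→CR4 = 173.721°,  θ₁₂ = bearing RS6→GPS2 = 151.887°
dₓₜ = R·arcsin(sin δ₁₃ · sin(θ₁₃ − θ₁₂)) = 6378.14·arcsin(0.48104·sin(21.834°)) = 1147.257 km
|dₓₜ| = 1147.257 km

1147 km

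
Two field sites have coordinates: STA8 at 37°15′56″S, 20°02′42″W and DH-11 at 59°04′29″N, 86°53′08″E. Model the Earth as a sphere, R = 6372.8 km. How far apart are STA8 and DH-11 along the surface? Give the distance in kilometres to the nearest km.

STA8: φ = -37.26556°, λ = -20.04500°
DH-11: φ = +59.07472°, λ = +86.88556°
Δφ = 96.3403°,  Δλ = 106.9306°
a = sin²(Δφ/2) + cos φ₁ cos φ₂ sin²(Δλ/2) = 0.819267
c = 2·arcsin(√a) = 2.263389 rad = 129.6826°
d = R·c = 6372.8 × 2.263389 = 14424.1 km

14424 km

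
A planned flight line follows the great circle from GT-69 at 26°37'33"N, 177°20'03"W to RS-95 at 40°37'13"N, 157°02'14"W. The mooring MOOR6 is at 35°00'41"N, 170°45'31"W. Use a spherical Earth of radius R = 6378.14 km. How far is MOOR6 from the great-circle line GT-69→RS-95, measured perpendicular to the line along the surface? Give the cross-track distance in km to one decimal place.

GT-69: φ = +26.62583°, λ = -177.33417°
RS-95: φ = +40.62028°, λ = -157.03722°
MOOR6: φ = +35.01139°, λ = -170.75861°
δ₁₃ = central angle GT-69→MOOR6 = 0.176338 rad  (haversine)
θ₁₃ = bearing GT-69→MOOR6 = 32.320°,  θ₁₂ = bearing GT-69→RS-95 = 45.038°
dₓₜ = R·arcsin(sin δ₁₃ · sin(θ₁₃ − θ₁₂)) = 6378.14·arcsin(0.17543·sin(-12.718°)) = -246.393 km
|dₓₜ| = 246.393 km

246.4 km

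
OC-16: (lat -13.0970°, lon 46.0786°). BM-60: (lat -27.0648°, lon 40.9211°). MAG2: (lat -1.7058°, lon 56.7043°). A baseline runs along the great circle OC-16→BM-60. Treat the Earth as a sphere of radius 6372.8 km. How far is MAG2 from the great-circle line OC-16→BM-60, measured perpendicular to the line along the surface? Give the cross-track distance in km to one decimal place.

729.6 km

δ₁₃ = central angle OC-16→MAG2 = 0.270611 rad  (haversine)
θ₁₃ = bearing OC-16→MAG2 = 43.588°,  θ₁₂ = bearing OC-16→BM-60 = 198.290°
dₓₜ = R·arcsin(sin δ₁₃ · sin(θ₁₃ − θ₁₂)) = 6372.8·arcsin(0.26732·sin(-154.701°)) = -729.597 km
|dₓₜ| = 729.597 km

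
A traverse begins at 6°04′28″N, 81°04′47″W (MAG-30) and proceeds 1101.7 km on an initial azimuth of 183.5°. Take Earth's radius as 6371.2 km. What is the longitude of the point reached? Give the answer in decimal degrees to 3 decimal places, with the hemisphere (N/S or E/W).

81.683°W

MAG-30: φ = +6.07444°, λ = -81.07972°
δ = d/R = 1101.7/6371.2 = 0.172919 rad
φ₂ = arcsin(sin φ₁ cos δ + cos φ₁ sin δ cos θ)
   = arcsin(0.10582·0.98509 + 0.99439·0.17206·-0.99813) = -3.81475°
λ₂ = λ₁ + atan2(sin θ sin δ cos φ₁, cos δ − sin φ₁ sin φ₂) = -81.68290°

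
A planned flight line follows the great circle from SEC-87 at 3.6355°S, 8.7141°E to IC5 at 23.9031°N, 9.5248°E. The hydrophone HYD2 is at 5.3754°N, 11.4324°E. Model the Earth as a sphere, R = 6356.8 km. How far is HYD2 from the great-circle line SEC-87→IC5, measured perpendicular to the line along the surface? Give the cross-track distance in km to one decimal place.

272.3 km

δ₁₃ = central angle SEC-87→HYD2 = 0.164254 rad  (haversine)
θ₁₃ = bearing SEC-87→HYD2 = 16.784°,  θ₁₂ = bearing SEC-87→IC5 = 1.603°
dₓₜ = R·arcsin(sin δ₁₃ · sin(θ₁₃ − θ₁₂)) = 6356.8·arcsin(0.16352·sin(15.181°)) = 272.282 km
|dₓₜ| = 272.282 km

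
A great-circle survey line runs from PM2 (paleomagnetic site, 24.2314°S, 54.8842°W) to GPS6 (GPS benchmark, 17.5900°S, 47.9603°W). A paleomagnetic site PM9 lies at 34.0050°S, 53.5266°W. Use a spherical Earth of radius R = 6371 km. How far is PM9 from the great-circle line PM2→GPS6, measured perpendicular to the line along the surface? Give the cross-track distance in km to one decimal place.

δ₁₃ = central angle PM2→PM9 = 0.171827 rad  (haversine)
θ₁₃ = bearing PM2→PM9 = 173.404°,  θ₁₂ = bearing PM2→GPS6 = 45.532°
dₓₜ = R·arcsin(sin δ₁₃ · sin(θ₁₃ − θ₁₂)) = 6371·arcsin(0.17098·sin(127.872°)) = 862.529 km
|dₓₜ| = 862.529 km

862.5 km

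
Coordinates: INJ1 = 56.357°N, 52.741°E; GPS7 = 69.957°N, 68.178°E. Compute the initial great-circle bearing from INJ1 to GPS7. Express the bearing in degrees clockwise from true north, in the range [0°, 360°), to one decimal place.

20.4°

Δλ = 15.4370°
y = sin Δλ · cos φ₂ = 0.091226
x = cos φ₁ sin φ₂ − sin φ₁ cos φ₂ cos Δλ = 0.245435
θ = atan2(y, x) = 20.3896° → 20.3896° (mod 360°)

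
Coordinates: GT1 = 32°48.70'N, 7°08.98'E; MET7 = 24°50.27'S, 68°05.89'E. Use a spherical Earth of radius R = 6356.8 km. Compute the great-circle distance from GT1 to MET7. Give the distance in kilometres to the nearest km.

GT1: φ = +32.81167°, λ = +7.14967°
MET7: φ = -24.83783°, λ = +68.09817°
Δφ = -57.6495°,  Δλ = 60.9485°
a = sin²(Δφ/2) + cos φ₁ cos φ₂ sin²(Δλ/2) = 0.428623
c = 2·arcsin(√a) = 1.427553 rad = 81.7928°
d = R·c = 6356.8 × 1.427553 = 9074.7 km

9075 km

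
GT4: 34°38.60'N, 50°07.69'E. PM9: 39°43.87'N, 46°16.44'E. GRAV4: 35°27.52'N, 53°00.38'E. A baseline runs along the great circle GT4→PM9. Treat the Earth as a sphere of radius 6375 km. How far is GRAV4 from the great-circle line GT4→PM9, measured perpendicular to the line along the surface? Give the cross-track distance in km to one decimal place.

273.1 km

GT4: φ = +34.64333°, λ = +50.12817°
PM9: φ = +39.73117°, λ = +46.27400°
GRAV4: φ = +35.45867°, λ = +53.00633°
δ₁₃ = central angle GT4→GRAV4 = 0.043514 rad  (haversine)
θ₁₃ = bearing GT4→GRAV4 = 70.090°,  θ₁₂ = bearing GT4→PM9 = 330.038°
dₓₜ = R·arcsin(sin δ₁₃ · sin(θ₁₃ − θ₁₂)) = 6375·arcsin(0.04350·sin(-259.948°)) = 273.138 km
|dₓₜ| = 273.138 km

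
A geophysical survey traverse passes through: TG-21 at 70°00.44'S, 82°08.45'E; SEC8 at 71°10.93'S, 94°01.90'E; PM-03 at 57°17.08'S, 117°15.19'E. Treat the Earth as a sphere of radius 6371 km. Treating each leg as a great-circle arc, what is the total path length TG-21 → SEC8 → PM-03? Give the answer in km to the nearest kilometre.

2341 km

TG-21: φ = -70.00733°, λ = +82.14083°
SEC8: φ = -71.18217°, λ = +94.03167°
PM-03: φ = -57.28467°, λ = +117.25317°
TG-21→SEC8: c = 0.071802 rad, d = 457.45 km
SEC8→PM-03: c = 0.295681 rad, d = 1883.79 km
Total = 457.45 + 1883.79 = 2341.24 km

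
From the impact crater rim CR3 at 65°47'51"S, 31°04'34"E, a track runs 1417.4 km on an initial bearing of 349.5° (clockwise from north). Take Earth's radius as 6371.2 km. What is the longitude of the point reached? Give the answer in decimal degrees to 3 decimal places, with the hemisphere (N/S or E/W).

27.228°E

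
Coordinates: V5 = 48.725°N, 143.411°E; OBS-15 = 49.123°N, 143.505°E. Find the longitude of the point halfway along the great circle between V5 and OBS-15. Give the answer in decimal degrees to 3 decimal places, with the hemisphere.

143.458°E

Bx = cos φ₂ cos Δλ = 0.654436,  By = cos φ₂ sin Δλ = 0.001074
φₘ = atan2(sin φ₁ + sin φ₂, √((cos φ₁ + Bx)² + By²)) = 48.92401°
λₘ = λ₁ + atan2(By, cos φ₁ + Bx) = 143.45781°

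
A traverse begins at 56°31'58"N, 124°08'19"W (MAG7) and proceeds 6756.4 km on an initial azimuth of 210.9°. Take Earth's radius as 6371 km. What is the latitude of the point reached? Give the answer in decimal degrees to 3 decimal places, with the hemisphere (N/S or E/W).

MAG7: φ = +56.53278°, λ = -124.13861°
δ = d/R = 6756.4/6371 = 1.060493 rad
φ₂ = arcsin(sin φ₁ cos δ + cos φ₁ sin δ cos θ)
   = arcsin(0.83420·0.48844 + 0.55146·0.87260·-0.85806) = -0.31188°
λ₂ = λ₁ + atan2(sin θ sin δ cos φ₁, cos δ − sin φ₁ sin φ₂) = -150.76179°

0.312°S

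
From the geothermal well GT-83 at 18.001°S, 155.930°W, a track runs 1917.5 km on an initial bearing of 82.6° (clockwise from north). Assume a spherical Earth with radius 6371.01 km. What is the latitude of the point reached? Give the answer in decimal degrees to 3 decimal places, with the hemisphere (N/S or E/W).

δ = d/R = 1917.5/6371.01 = 0.300973 rad
φ₂ = arcsin(sin φ₁ cos δ + cos φ₁ sin δ cos θ)
   = arcsin(-0.30903·0.95505 + 0.95105·0.29645·0.12880) = -15.00063°
λ₂ = λ₁ + atan2(sin θ sin δ cos φ₁, cos δ − sin φ₁ sin φ₂) = -138.21084°

15.001°S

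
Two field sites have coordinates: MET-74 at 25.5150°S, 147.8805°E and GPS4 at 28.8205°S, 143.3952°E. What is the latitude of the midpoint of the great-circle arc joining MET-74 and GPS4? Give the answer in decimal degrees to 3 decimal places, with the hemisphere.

27.186°S

Bx = cos φ₂ cos Δλ = 0.873451,  By = cos φ₂ sin Δλ = -0.068517
φₘ = atan2(sin φ₁ + sin φ₂, √((cos φ₁ + Bx)² + By²)) = -27.18558°
λₘ = λ₁ + atan2(By, cos φ₁ + Bx) = 145.67108°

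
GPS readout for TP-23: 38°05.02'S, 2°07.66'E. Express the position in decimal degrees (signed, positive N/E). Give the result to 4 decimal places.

lat: 38.0837° S → -38.0837°
lon: 2.1277° E → +2.1277°

-38.0837°, +2.1277°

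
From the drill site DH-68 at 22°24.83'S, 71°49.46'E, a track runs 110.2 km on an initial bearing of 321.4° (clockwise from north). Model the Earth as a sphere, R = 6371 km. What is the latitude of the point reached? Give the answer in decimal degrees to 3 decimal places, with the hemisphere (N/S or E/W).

21.638°S

DH-68: φ = -22.41383°, λ = +71.82433°
δ = d/R = 110.2/6371 = 0.017297 rad
φ₂ = arcsin(sin φ₁ cos δ + cos φ₁ sin δ cos θ)
   = arcsin(-0.38129·0.99985 + 0.92445·0.01730·0.78152) = -21.63795°
λ₂ = λ₁ + atan2(sin θ sin δ cos φ₁, cos δ − sin φ₁ sin φ₂) = 71.15918°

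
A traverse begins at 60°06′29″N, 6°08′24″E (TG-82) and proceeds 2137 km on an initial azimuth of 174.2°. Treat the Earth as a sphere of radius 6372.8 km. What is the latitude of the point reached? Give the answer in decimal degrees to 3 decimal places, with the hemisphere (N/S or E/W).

40.959°N

TG-82: φ = +60.10806°, λ = +6.14000°
δ = d/R = 2137/6372.8 = 0.335331 rad
φ₂ = arcsin(sin φ₁ cos δ + cos φ₁ sin δ cos θ)
   = arcsin(0.86697·0.94430 + 0.49837·0.32908·-0.99488) = 40.95865°
λ₂ = λ₁ + atan2(sin θ sin δ cos φ₁, cos δ − sin φ₁ sin φ₂) = 8.66394°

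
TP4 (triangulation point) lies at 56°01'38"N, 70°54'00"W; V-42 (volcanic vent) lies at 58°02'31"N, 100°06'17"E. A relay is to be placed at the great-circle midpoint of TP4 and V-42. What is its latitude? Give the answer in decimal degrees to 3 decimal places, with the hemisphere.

86.921°N

TP4: φ = +56.02722°, λ = -70.90000°
V-42: φ = +58.04194°, λ = +100.10472°
Bx = cos φ₂ cos Δλ = -0.522789,  By = cos φ₂ sin Δλ = 0.082757
φₘ = atan2(sin φ₁ + sin φ₂, √((cos φ₁ + Bx)² + By²)) = 86.92079°
λₘ = λ₁ + atan2(By, cos φ₁ + Bx) = -4.41539°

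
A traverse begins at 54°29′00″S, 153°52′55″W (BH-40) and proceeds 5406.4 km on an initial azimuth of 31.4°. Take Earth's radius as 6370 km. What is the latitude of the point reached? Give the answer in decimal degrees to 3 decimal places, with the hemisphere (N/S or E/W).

9.547°S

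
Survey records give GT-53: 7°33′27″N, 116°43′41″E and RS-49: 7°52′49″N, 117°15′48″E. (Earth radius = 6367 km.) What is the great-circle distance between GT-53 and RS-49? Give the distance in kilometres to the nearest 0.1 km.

69.0 km

GT-53: φ = +7.55750°, λ = +116.72806°
RS-49: φ = +7.88028°, λ = +117.26333°
Δφ = 0.3228°,  Δλ = 0.5353°
a = sin²(Δφ/2) + cos φ₁ cos φ₂ sin²(Δλ/2) = 0.000029
c = 2·arcsin(√a) = 0.010837 rad = 0.6209°
d = R·c = 6367 × 0.010837 = 69.0 km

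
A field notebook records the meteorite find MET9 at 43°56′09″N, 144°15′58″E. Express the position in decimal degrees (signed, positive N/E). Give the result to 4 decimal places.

lat: 43.9358° N → +43.9358°
lon: 144.2661° E → +144.2661°

+43.9358°, +144.2661°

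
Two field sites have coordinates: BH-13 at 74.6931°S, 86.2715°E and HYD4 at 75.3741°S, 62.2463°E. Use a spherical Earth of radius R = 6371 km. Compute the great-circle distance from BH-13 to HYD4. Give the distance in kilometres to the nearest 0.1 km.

Δφ = -0.6810°,  Δλ = -24.0252°
a = sin²(Δφ/2) + cos φ₁ cos φ₂ sin²(Δλ/2) = 0.002923
c = 2·arcsin(√a) = 0.108178 rad = 6.1981°
d = R·c = 6371 × 0.108178 = 689.2 km

689.2 km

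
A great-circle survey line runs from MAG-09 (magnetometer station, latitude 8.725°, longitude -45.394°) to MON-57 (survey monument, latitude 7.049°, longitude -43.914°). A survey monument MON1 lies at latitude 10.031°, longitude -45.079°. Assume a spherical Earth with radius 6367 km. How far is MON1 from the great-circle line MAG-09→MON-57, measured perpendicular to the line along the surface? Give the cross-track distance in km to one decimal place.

121.7 km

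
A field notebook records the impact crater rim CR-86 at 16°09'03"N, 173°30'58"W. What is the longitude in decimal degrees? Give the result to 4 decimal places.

173.5161°W

173° + 30′/60 + 58″/3600 = 173 + 0.50000 + 0.01611 = 173.5161°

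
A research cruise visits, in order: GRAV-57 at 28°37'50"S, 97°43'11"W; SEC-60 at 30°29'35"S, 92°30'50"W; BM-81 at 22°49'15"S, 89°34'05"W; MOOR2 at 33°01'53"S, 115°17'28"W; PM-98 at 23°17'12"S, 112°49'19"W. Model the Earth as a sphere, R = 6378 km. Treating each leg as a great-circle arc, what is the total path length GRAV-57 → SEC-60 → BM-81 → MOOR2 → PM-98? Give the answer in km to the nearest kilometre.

5323 km

GRAV-57: φ = -28.63056°, λ = -97.71972°
SEC-60: φ = -30.49306°, λ = -92.51389°
BM-81: φ = -22.82083°, λ = -89.56806°
MOOR2: φ = -33.03139°, λ = -115.29111°
PM-98: φ = -23.28667°, λ = -112.82194°
GRAV-57→SEC-60: c = 0.085443 rad, d = 544.96 km
SEC-60→BM-81: c = 0.141550 rad, d = 902.81 km
BM-81→MOOR2: c = 0.433299 rad, d = 2763.58 km
MOOR2→PM-98: c = 0.174251 rad, d = 1111.37 km
Total = 544.96 + 902.81 + 2763.58 + 1111.37 = 5322.71 km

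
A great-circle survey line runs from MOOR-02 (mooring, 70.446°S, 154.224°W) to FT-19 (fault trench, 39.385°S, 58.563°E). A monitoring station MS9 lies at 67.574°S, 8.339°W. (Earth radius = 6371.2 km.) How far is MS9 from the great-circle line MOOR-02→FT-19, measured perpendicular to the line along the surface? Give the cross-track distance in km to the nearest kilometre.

3085 km

δ₁₃ = central angle MOOR-02→MS9 = 0.699210 rad  (haversine)
θ₁₃ = bearing MOOR-02→MS9 = 160.583°,  θ₁₂ = bearing MOOR-02→FT-19 = 206.909°
dₓₜ = R·arcsin(sin δ₁₃ · sin(θ₁₃ − θ₁₂)) = 6371.2·arcsin(0.64361·sin(-46.326°)) = -3085.005 km
|dₓₜ| = 3085.005 km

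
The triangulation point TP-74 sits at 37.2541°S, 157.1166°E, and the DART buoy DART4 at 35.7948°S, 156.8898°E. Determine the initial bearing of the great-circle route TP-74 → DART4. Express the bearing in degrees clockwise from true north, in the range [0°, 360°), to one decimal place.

352.8°

Δλ = -0.2268°
y = sin Δλ · cos φ₂ = -0.003211
x = cos φ₁ sin φ₂ − sin φ₁ cos φ₂ cos Δλ = 0.025463
θ = atan2(y, x) = -7.1867° → 352.8133° (mod 360°)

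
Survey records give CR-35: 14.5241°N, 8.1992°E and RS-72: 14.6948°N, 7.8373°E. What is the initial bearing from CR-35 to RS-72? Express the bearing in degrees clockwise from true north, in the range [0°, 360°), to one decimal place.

Δλ = -0.3619°
y = sin Δλ · cos φ₂ = -0.006110
x = cos φ₁ sin φ₂ − sin φ₁ cos φ₂ cos Δλ = 0.002984
θ = atan2(y, x) = -63.9681° → 296.0319° (mod 360°)

296.0°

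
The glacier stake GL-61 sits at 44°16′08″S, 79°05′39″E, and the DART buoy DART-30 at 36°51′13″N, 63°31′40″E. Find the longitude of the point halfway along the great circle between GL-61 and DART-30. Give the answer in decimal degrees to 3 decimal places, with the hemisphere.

GL-61: φ = -44.26889°, λ = +79.09417°
DART-30: φ = +36.85361°, λ = +63.52778°
Bx = cos φ₂ cos Δλ = 0.770820,  By = cos φ₂ sin Δλ = -0.214730
φₘ = atan2(sin φ₁ + sin φ₂, √((cos φ₁ + Bx)² + By²)) = -3.74191°
λₘ = λ₁ + atan2(By, cos φ₁ + Bx) = 70.87661°

70.877°E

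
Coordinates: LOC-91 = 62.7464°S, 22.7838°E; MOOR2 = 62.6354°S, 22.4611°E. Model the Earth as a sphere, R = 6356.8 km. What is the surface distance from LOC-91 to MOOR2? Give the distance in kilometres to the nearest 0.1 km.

Δφ = 0.1110°,  Δλ = -0.3227°
a = sin²(Δφ/2) + cos φ₁ cos φ₂ sin²(Δλ/2) = 0.000003
c = 2·arcsin(√a) = 0.003230 rad = 0.1850°
d = R·c = 6356.8 × 0.003230 = 20.5 km

20.5 km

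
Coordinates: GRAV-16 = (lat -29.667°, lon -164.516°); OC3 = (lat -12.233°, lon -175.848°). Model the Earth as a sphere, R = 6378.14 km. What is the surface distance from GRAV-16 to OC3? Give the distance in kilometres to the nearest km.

2267 km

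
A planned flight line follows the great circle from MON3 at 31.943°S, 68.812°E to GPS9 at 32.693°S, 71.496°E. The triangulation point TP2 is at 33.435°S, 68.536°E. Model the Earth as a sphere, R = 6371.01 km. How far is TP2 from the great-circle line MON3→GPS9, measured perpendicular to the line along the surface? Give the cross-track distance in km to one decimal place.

δ₁₃ = central angle MON3→TP2 = 0.026354 rad  (haversine)
θ₁₃ = bearing MON3→TP2 = 188.775°,  θ₁₂ = bearing MON3→GPS9 = 109.011°
dₓₜ = R·arcsin(sin δ₁₃ · sin(θ₁₃ − θ₁₂)) = 6371.01·arcsin(0.02635·sin(79.764°)) = 165.228 km
|dₓₜ| = 165.228 km

165.2 km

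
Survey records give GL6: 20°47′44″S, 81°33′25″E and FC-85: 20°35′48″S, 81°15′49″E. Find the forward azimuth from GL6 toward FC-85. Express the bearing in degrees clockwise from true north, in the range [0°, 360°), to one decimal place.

305.9°

GL6: φ = -20.79556°, λ = +81.55694°
FC-85: φ = -20.59667°, λ = +81.26361°
Δλ = -0.2933°
y = sin Δλ · cos φ₂ = -0.004792
x = cos φ₁ sin φ₂ − sin φ₁ cos φ₂ cos Δλ = 0.003467
θ = atan2(y, x) = -54.1172° → 305.8828° (mod 360°)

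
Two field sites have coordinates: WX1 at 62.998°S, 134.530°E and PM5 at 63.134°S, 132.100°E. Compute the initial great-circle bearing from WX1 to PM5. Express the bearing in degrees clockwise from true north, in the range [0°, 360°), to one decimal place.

261.9°

Δλ = -2.4300°
y = sin Δλ · cos φ₂ = -0.019160
x = cos φ₁ sin φ₂ − sin φ₁ cos φ₂ cos Δλ = -0.002736
θ = atan2(y, x) = -98.1258° → 261.8742° (mod 360°)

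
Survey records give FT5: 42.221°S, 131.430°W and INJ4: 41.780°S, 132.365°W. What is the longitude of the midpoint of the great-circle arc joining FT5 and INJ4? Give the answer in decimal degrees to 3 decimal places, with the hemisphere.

Bx = cos φ₂ cos Δλ = 0.745609,  By = cos φ₂ sin Δλ = -0.012169
φₘ = atan2(sin φ₁ + sin φ₂, √((cos φ₁ + Bx)² + By²)) = -42.00145°
λₘ = λ₁ + atan2(By, cos φ₁ + Bx) = -131.89912°

131.899°W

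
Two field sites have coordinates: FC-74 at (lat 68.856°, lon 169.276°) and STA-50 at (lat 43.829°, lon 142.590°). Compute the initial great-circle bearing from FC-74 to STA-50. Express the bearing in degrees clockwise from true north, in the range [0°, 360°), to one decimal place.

222.7°

Δλ = -26.6860°
y = sin Δλ · cos φ₂ = -0.323986
x = cos φ₁ sin φ₂ − sin φ₁ cos φ₂ cos Δλ = -0.351375
θ = atan2(y, x) = -137.3224° → 222.6776° (mod 360°)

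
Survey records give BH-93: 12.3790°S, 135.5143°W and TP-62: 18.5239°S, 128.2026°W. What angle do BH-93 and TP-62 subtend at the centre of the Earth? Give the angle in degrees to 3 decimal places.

9.347°

Δφ = -6.1449°,  Δλ = 7.3117°
a = sin²(Δφ/2) + cos φ₁ cos φ₂ sin²(Δλ/2) = 0.006638
c = 2·arcsin(√a) = 0.163132 rad = 9.3468°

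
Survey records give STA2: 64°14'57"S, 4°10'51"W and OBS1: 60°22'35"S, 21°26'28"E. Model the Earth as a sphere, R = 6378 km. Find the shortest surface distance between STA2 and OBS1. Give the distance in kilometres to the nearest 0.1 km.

STA2: φ = -64.24917°, λ = -4.18083°
OBS1: φ = -60.37639°, λ = +21.44111°
Δφ = 3.8728°,  Δλ = 25.6219°
a = sin²(Δφ/2) + cos φ₁ cos φ₂ sin²(Δλ/2) = 0.011700
c = 2·arcsin(√a) = 0.216761 rad = 12.4195°
d = R·c = 6378 × 0.216761 = 1382.5 km

1382.5 km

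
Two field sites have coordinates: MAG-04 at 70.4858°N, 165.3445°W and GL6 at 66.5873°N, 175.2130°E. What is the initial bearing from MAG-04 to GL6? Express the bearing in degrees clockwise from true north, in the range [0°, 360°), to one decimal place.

Δλ = -19.4425°
y = sin Δλ · cos φ₂ = -0.132263
x = cos φ₁ sin φ₂ − sin φ₁ cos φ₂ cos Δλ = -0.046632
θ = atan2(y, x) = -109.4212° → 250.5788° (mod 360°)

250.6°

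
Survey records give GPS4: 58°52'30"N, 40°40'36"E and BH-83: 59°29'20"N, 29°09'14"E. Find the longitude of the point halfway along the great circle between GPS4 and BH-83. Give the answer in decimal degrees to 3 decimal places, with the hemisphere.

34.967°E

GPS4: φ = +58.87500°, λ = +40.67667°
BH-83: φ = +59.48889°, λ = +29.15389°
Bx = cos φ₂ cos Δλ = 0.497473,  By = cos φ₂ sin Δλ = -0.101418
φₘ = atan2(sin φ₁ + sin φ₂, √((cos φ₁ + Bx)² + By²)) = 59.30944°
λₘ = λ₁ + atan2(By, cos φ₁ + Bx) = 34.96719°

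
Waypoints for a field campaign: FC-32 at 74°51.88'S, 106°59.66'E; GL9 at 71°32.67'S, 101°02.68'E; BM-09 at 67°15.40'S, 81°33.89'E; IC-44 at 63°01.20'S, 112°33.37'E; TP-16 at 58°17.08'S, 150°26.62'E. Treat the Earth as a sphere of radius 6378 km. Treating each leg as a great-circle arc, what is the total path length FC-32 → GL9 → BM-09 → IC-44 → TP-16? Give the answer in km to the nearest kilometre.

FC-32: φ = -74.86467°, λ = +106.99433°
GL9: φ = -71.54450°, λ = +101.04467°
BM-09: φ = -67.25667°, λ = +81.56483°
IC-44: φ = -63.02000°, λ = +112.55617°
TP-16: φ = -58.28467°, λ = +150.44367°
FC-32→GL9: c = 0.065184 rad, d = 415.75 km
GL9→BM-09: c = 0.140147 rad, d = 893.86 km
BM-09→IC-44: c = 0.236222 rad, d = 1506.62 km
IC-44→TP-16: c = 0.329156 rad, d = 2099.36 km
Total = 415.75 + 893.86 + 1506.62 + 2099.36 = 4915.59 km

4916 km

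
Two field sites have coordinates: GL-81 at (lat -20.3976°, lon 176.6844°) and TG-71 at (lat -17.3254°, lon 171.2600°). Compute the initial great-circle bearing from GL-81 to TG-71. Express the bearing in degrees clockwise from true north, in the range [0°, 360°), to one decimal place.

Δλ = -5.4244°
y = sin Δλ · cos φ₂ = -0.090243
x = cos φ₁ sin φ₂ − sin φ₁ cos φ₂ cos Δλ = 0.052104
θ = atan2(y, x) = -59.9989° → 300.0011° (mod 360°)

300.0°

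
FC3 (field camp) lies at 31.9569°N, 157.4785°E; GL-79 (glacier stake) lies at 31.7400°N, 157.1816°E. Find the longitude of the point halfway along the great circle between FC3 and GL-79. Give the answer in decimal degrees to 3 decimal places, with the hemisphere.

157.330°E

Bx = cos φ₂ cos Δλ = 0.850433,  By = cos φ₂ sin Δλ = -0.004407
φₘ = atan2(sin φ₁ + sin φ₂, √((cos φ₁ + Bx)² + By²)) = 31.84854°
λₘ = λ₁ + atan2(By, cos φ₁ + Bx) = 157.32988°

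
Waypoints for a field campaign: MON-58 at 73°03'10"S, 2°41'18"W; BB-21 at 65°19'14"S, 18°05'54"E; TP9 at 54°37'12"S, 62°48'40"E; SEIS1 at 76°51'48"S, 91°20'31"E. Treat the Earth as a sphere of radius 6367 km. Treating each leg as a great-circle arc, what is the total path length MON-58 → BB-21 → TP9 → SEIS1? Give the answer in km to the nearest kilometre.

6585 km

MON-58: φ = -73.05278°, λ = -2.68833°
BB-21: φ = -65.32056°, λ = +18.09833°
TP9: φ = -54.62000°, λ = +62.81111°
SEIS1: φ = -76.86333°, λ = +91.34194°
MON-58→BB-21: c = 0.184732 rad, d = 1176.19 km
BB-21→TP9: c = 0.421057 rad, d = 2680.87 km
TP9→SEIS1: c = 0.428466 rad, d = 2728.04 km
Total = 1176.19 + 2680.87 + 2728.04 = 6585.10 km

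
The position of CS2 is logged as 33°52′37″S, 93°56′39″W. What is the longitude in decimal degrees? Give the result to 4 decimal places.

93° + 56′/60 + 39″/3600 = 93 + 0.93333 + 0.01083 = 93.9442°

93.9442°W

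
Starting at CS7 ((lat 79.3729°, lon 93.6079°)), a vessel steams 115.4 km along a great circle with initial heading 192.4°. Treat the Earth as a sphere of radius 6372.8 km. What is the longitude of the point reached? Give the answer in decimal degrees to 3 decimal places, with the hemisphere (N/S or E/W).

δ = d/R = 115.4/6372.8 = 0.018108 rad
φ₂ = arcsin(sin φ₁ cos δ + cos φ₁ sin δ cos θ)
   = arcsin(0.98285·0.99984 + 0.18442·0.01811·-0.97667) = 78.35747°
λ₂ = λ₁ + atan2(sin θ sin δ cos φ₁, cos δ − sin φ₁ sin φ₂) = 92.50389°

92.504°E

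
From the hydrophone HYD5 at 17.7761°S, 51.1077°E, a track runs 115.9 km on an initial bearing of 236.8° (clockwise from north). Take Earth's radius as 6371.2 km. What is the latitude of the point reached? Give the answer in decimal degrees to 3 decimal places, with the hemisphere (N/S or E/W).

18.345°S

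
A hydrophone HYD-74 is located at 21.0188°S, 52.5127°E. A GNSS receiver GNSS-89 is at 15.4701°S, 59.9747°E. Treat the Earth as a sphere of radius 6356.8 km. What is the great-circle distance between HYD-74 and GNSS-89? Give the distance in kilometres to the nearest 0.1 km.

Δφ = 5.5487°,  Δλ = 7.4620°
a = sin²(Δφ/2) + cos φ₁ cos φ₂ sin²(Δλ/2) = 0.006152
c = 2·arcsin(√a) = 0.157034 rad = 8.9974°
d = R·c = 6356.8 × 0.157034 = 998.2 km

998.2 km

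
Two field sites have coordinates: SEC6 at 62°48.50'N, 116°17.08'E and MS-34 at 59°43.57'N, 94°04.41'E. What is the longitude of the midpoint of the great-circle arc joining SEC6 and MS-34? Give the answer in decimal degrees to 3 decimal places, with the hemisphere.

SEC6: φ = +62.80833°, λ = +116.28467°
MS-34: φ = +59.72617°, λ = +94.07350°
Bx = cos φ₂ cos Δλ = 0.466725,  By = cos φ₂ sin Δλ = -0.190573
φₘ = atan2(sin φ₁ + sin φ₂, √((cos φ₁ + Bx)² + By²)) = 61.72037°
λₘ = λ₁ + atan2(By, cos φ₁ + Bx) = 104.62718°

104.627°E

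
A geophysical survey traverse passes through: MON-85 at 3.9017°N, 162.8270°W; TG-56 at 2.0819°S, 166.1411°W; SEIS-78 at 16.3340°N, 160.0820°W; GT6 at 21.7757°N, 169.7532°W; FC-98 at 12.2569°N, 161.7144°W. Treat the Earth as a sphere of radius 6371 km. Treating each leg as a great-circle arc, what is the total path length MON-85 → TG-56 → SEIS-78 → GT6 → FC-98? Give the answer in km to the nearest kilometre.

MON-85→TG-56: c = 0.119366 rad, d = 760.48 km
TG-56→SEIS-78: c = 0.337966 rad, d = 2153.18 km
SEIS-78→GT6: c = 0.185587 rad, d = 1182.38 km
GT6→FC-98: c = 0.213411 rad, d = 1359.64 km
Total = 760.48 + 2153.18 + 1182.38 + 1359.64 = 5455.68 km

5456 km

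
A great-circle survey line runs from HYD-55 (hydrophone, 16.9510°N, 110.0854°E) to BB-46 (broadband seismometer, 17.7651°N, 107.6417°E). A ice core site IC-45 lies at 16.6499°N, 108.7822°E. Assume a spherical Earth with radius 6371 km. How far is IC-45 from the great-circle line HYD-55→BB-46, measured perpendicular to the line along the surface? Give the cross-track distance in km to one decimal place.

δ₁₃ = central angle HYD-55→IC-45 = 0.022399 rad  (haversine)
θ₁₃ = bearing HYD-55→IC-45 = 256.620°,  θ₁₂ = bearing HYD-55→BB-46 = 289.603°
dₓₜ = R·arcsin(sin δ₁₃ · sin(θ₁₃ − θ₁₂)) = 6371·arcsin(0.02240·sin(-32.982°)) = -77.682 km
|dₓₜ| = 77.682 km

77.7 km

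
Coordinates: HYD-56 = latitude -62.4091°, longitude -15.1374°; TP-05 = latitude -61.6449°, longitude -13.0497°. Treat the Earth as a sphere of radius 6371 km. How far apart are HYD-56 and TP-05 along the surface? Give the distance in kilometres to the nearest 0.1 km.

138.1 km

Δφ = 0.7642°,  Δλ = 2.0877°
a = sin²(Δφ/2) + cos φ₁ cos φ₂ sin²(Δλ/2) = 0.000117
c = 2·arcsin(√a) = 0.021678 rad = 1.2420°
d = R·c = 6371 × 0.021678 = 138.1 km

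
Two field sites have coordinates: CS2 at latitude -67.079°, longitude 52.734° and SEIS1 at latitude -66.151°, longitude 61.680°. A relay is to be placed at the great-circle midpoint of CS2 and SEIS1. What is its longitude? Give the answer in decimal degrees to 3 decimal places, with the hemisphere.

57.291°E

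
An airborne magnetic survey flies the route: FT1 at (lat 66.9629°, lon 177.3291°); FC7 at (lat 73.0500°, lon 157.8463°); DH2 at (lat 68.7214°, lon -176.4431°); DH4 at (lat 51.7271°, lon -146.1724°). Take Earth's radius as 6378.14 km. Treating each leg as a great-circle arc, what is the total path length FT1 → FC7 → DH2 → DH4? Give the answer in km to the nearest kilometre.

FT1→FC7: c = 0.156175 rad, d = 996.11 km
FC7→DH2: c = 0.163442 rad, d = 1042.46 km
DH2→DH4: c = 0.387954 rad, d = 2474.42 km
Total = 996.11 + 1042.46 + 2474.42 = 4512.98 km

4513 km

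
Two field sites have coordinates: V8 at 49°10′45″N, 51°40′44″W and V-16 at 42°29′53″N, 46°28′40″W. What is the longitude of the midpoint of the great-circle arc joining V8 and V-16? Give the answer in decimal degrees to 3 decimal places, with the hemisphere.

48.922°W

V8: φ = +49.17917°, λ = -51.67889°
V-16: φ = +42.49806°, λ = -46.47778°
Bx = cos φ₂ cos Δλ = 0.734265,  By = cos φ₂ sin Δλ = 0.066838
φₘ = atan2(sin φ₁ + sin φ₂, √((cos φ₁ + Bx)² + By²)) = 45.86801°
λₘ = λ₁ + atan2(By, cos φ₁ + Bx) = -48.92192°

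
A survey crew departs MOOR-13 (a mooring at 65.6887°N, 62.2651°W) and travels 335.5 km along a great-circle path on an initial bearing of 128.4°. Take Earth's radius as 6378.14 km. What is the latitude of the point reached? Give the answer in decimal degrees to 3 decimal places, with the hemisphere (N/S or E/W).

δ = d/R = 335.5/6378.14 = 0.052602 rad
φ₂ = arcsin(sin φ₁ cos δ + cos φ₁ sin δ cos θ)
   = arcsin(0.91132·0.99862 + 0.41169·0.05258·-0.62115) = 63.71681°
λ₂ = λ₁ + atan2(sin θ sin δ cos φ₁, cos δ − sin φ₁ sin φ₂) = -56.92585°

63.717°N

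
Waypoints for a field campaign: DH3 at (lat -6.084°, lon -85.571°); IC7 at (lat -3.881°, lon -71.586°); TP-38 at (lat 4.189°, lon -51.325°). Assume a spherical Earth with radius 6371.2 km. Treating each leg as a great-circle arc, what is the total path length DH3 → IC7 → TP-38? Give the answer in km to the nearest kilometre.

3992 km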